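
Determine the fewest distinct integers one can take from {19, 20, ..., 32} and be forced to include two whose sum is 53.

Two chosen integers sum to 53 exactly when both halves of some pair {x, 53−x} with 21 ≤ x ≤ 53−x ≤ 32 are chosen — 6 such pairs.
The remaining 2 elements (those with no distinct partner in range) can never complete a 53-sum, so the worst case takes all of them and one from each pair: 2 + 6 = 8.
The 9th integer has to be the second member of some pair, so 8 + 1 = 9.

9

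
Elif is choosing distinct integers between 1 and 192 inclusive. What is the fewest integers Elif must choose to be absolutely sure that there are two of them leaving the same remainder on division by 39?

By pigeonhole, the 39 residue classes mod 39 are the pigeonholes.
With 39 integers one could put 1 in each residue class and have no class reach 2.
The 40th integer pushes some class to 2, so 39·1 + 1 = 40.

40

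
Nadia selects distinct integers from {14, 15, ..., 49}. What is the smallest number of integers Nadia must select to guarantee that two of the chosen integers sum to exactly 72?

24

A set avoiding the sum 72 can contain at most one of each pair {x, 72−x}, plus the 10 elements whose complement lies outside the range or equal to its own complement.
The integers 14, …, 36 (23 of them) are such a set: any two sum to at least 14+15 = 29 and at most 35+36 = 71 < 72.
By the pigeonhole principle, any 24th integer completes one of the 13 pairs, so 24 choices force a sum of 72.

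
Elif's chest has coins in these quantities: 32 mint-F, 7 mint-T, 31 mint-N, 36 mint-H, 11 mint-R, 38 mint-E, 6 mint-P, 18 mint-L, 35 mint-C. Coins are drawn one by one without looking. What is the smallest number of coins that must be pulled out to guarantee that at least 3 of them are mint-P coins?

In the worst case for collecting mint-P coins, every non-mint-P coin comes out first.
There are 32 + 7 + 31 + 36 + 11 + 38 + 18 + 35 = 208 non-mint-P coins altogether.
After those, each further coin must be mint-P, so 208 + 3 = 211 draws guarantee 3 mint-P coins.

211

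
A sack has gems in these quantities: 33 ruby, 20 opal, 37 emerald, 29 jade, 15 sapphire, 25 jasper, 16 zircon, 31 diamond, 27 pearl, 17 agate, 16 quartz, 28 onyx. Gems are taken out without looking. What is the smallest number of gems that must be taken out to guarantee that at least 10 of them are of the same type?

109

An adversary could hand out at most 9 gems per type: 9 + 9 + 9 + 9 + 9 + 9 + 9 + 9 + 9 + 9 + 9 + 9 = 108 gems and still no type has 10.
One more gem lands in a type already at 9, so 109 draws are enough and 108 are not.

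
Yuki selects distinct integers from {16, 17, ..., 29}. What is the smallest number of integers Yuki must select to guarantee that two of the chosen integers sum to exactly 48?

Group the elements by complementary pair {x, 48−x}: {19,29}, {20,28}, {21,27}, …, giving 5 two-element pairs, the single value 24 (it cannot pair with itself since the integers are distinct), and 3 integers whose partner 48−x falls outside [16,29].
By the pigeonhole principle, treating each of those 9 groups as a pigeonhole, one can pick one integer per group — 9 integers — with no two summing to 48.
The 10th integer lands in an occupied pair, forcing a sum of 48.

10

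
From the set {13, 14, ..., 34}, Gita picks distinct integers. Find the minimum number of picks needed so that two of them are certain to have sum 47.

Group the elements by complementary pair {x, 47−x}: {13,34}, {14,33}, {15,32}, …, giving 11 two-element pairs.
By pigeonhole, treating each of those 11 groups as a pigeonhole, one can pick one integer per group — 11 integers — with no two summing to 47.
The 12th integer lands in an occupied pair, forcing a sum of 47.

12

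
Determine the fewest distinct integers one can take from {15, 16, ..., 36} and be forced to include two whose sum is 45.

Two chosen integers sum to 45 exactly when both halves of some pair {x, 45−x} with 15 ≤ x ≤ 45−x ≤ 30 are chosen — 8 such pairs.
The remaining 6 elements (those with no distinct partner in range) can never complete a 45-sum, so the worst case takes all of them and one from each pair: 6 + 8 = 14.
By pigeonhole, the 15th integer has to be the second member of some pair, so 14 + 1 = 15.

15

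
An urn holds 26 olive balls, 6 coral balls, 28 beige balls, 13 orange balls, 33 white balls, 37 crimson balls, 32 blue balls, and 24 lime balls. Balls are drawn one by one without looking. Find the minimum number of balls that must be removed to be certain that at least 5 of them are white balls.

171

In the worst case for collecting white balls, every non-white ball comes out first.
There are 26 + 6 + 28 + 13 + 37 + 32 + 24 = 166 non-white balls altogether.
After those, each further ball must be white, so 166 + 5 = 171 draws guarantee 5 white balls.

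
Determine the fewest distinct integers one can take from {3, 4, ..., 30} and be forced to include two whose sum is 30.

17

Group the elements by complementary pair {x, 30−x}: {3,27}, {4,26}, {5,25}, …, giving 12 two-element pairs, the single value 15 (it cannot pair with itself since the integers are distinct), and 3 integers whose partner 30−x falls outside [3,30].
By the pigeonhole principle, treating each of those 16 groups as a pigeonhole, one can pick one integer per group — 16 integers — with no two summing to 30.
The 17th integer lands in an occupied pair, forcing a sum of 30.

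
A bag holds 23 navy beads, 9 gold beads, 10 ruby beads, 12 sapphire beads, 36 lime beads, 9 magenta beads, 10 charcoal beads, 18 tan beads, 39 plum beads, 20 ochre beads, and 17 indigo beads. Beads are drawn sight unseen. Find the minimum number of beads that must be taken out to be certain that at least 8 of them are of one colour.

78

Put each drawn bead into a box by colour. The largest draw with every box below 8 takes min(count, 7) from each colour.
Σ min(cᵢ, 7) = 7 + 7 + 7 + 7 + 7 + 7 + 7 + 7 + 7 + 7 + 7 = 77.
Draw number 77 + 1 = 78 must push one box to 8.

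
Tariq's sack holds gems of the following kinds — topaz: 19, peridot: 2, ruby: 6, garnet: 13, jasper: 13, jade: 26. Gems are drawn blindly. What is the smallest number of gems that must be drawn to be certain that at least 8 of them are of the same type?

An adversary could hand out at most 7 gems per type (peridot, ruby run out sooner): 7 + 2 + 6 + 7 + 7 + 7 = 36 gems and still no type has 8.
One more gem lands in a type already at 7, so 37 draws are enough and 36 are not.

37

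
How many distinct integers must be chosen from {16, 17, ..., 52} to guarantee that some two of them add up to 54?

27

A set avoiding the sum 54 can contain at most one of each pair {x, 54−x}, plus the 15 elements whose complement lies outside the range or equal to its own complement.
The integers 27, …, 52 (26 of them) are such a set: any two sum to at least 27+28 = 55 > 54.
Any 27th integer completes one of the 11 pairs, so 27 choices force a sum of 54.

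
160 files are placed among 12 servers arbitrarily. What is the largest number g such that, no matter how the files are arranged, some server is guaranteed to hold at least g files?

14

The 12 servers are the holes and the 160 files are the pigeons.
If every server held at most 13 files, the total would be at most 12 × 13 = 156, which is less than 160.
So some server holds at least ⌈160/12⌉ = 14 files.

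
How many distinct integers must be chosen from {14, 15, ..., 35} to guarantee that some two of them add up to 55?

15

Two chosen integers sum to 55 exactly when both halves of some pair {x, 55−x} with 20 ≤ x ≤ 55−x ≤ 35 are chosen — 8 such pairs.
The remaining 6 elements (those with no distinct partner in range) can never complete a 55-sum, so the worst case takes all of them and one from each pair: 6 + 8 = 14.
Pigeonhole: the 15th integer has to be the second member of some pair, so 14 + 1 = 15.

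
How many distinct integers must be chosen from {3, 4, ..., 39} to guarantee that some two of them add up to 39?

21

Group the elements by complementary pair {x, 39−x}: {3,36}, {4,35}, {5,34}, …, giving 17 two-element pairs and 3 integers whose partner 39−x falls outside [3,39].
Pigeonhole: treating each of those 20 groups as a pigeonhole, one can pick one integer per group — 20 integers — with no two summing to 39.
The 21st integer lands in an occupied pair, forcing a sum of 39.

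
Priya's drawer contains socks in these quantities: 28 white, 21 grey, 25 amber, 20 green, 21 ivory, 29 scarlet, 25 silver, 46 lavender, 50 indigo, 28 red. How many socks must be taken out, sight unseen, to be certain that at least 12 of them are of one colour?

Put each drawn sock into a box by colour. The largest draw with every box below 12 takes min(count, 11) from each colour.
Σ min(cᵢ, 11) = 11 + 11 + 11 + 11 + 11 + 11 + 11 + 11 + 11 + 11 = 110.
Draw number 110 + 1 = 111 must push one box to 12.

111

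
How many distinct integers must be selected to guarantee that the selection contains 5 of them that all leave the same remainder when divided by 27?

109

The 27 residue classes mod 27 are the pigeonholes.
With 108 integers one could put 4 in each residue class and have no class reach 5.
The 109th integer pushes some class to 5, so 27·4 + 1 = 109.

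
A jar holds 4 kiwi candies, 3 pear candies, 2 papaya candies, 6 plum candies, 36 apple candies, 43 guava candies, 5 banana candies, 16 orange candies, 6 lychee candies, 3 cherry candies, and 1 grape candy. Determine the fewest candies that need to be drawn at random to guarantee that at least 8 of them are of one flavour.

By the pigeonhole principle, put each drawn candy into a box by flavour. The largest draw with every box below 8 takes min(count, 7) from each flavour; flavours with fewer than 7 contribute all they have.
Σ min(cᵢ, 7) = 4 + 3 + 2 + 6 + 7 + 7 + 5 + 7 + 6 + 3 + 1 = 51.
Draw number 51 + 1 = 52 must push one box to 8.

52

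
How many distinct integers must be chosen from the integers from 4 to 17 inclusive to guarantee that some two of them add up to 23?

Two chosen integers sum to 23 exactly when both halves of some pair {x, 23−x} with 6 ≤ x ≤ 23−x ≤ 17 are chosen — 6 such pairs.
The remaining 2 elements (those with no distinct partner in range) can never complete a 23-sum, so the worst case takes all of them and one from each pair: 2 + 6 = 8.
Pigeonhole: the 9th integer has to be the second member of some pair, so 8 + 1 = 9.

9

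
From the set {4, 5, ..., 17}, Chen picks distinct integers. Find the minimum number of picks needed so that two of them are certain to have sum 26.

A set avoiding the sum 26 can contain at most one of each pair {x, 26−x}, plus the 6 elements whose complement lies outside the range or equal to its own complement.
The integers 4, …, 13 (10 of them) are such a set: any two sum to at least 4+5 = 9 and at most 12+13 = 25 < 26.
Any 11th integer completes one of the 4 pairs, so 11 choices force a sum of 26.

11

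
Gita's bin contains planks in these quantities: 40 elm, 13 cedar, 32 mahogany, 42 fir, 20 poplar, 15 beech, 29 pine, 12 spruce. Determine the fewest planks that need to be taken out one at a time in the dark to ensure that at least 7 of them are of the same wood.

49

The 8 woods are the holes; the planks drawn are the pigeons.
To avoid 7 of any one wood, the worst case takes at most 6 of each wood.
That gives 6 + 6 + 6 + 6 + 6 + 6 + 6 + 6 = 48 planks with no wood reaching 7.
The next plank forces some wood to 7, so 48 + 1 = 49.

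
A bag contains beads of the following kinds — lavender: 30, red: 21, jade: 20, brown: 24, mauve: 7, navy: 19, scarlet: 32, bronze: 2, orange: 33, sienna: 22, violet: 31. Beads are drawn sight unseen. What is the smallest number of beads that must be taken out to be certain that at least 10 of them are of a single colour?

By the pigeonhole principle, put each drawn bead into a box by colour. The largest draw with every box below 10 takes min(count, 9) from each colour; colours with fewer than 9 contribute all they have.
Σ min(cᵢ, 9) = 9 + 9 + 9 + 9 + 7 + 9 + 9 + 2 + 9 + 9 + 9 = 90.
Draw number 90 + 1 = 91 must push one box to 10.

91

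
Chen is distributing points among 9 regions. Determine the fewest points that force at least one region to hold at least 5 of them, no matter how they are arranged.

With 36 points one could put exactly 4 in each of the 9 regions, and no region would reach 5.
One more point must land in a region that already has 4, giving it 5.
So 9 × 4 + 1 = 37 points are required.

37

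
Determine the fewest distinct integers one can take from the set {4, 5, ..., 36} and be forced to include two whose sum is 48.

22

Group the elements by complementary pair {x, 48−x}: {12,36}, {13,35}, {14,34}, …, giving 12 two-element pairs; the single value 24 (it cannot pair with itself since the integers are distinct); and 8 integers whose partner 48−x falls outside [4,36].
By pigeonhole, treating each of those 21 groups as a pigeonhole, one can pick one integer per group — 21 integers — with no two summing to 48.
The 22nd integer lands in an occupied pair, forcing a sum of 48.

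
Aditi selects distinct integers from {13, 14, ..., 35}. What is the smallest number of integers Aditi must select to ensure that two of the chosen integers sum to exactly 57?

17

Two chosen integers sum to 57 exactly when both halves of some pair {x, 57−x} with 22 ≤ x ≤ 57−x ≤ 35 are chosen — 7 such pairs.
The remaining 9 elements (those with no distinct partner in range) can never complete a 57-sum, so the worst case takes all of them and one from each pair: 9 + 7 = 16.
Pigeonhole: the 17th integer has to be the second member of some pair, so 16 + 1 = 17.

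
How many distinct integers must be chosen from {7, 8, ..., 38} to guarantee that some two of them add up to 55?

22

Group the elements by complementary pair {x, 55−x}: {17,38}, {18,37}, {19,36}, …, giving 11 two-element pairs and 10 integers whose partner 55−x falls outside [7,38].
Treating each of those 21 groups as a pigeonhole, one can pick one integer per group — 21 integers — with no two summing to 55.
The 22nd integer lands in an occupied pair, forcing a sum of 55.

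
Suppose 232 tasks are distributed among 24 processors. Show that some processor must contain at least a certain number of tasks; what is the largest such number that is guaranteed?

10

The 24 processors are the holes and the 232 tasks are the pigeons.
If every processor held at most 9 tasks, the total would be at most 24 × 9 = 216, which is less than 232.
So some processor holds at least ⌈232/24⌉ = 10 tasks.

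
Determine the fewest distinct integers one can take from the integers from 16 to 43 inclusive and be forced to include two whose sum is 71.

Group the elements by complementary pair {x, 71−x}: {28,43}, {29,42}, {30,41}, …, giving 8 two-element pairs and 12 integers whose partner 71−x falls outside [16,43].
Treating each of those 20 groups as a pigeonhole, one can pick one integer per group — 20 integers — with no two summing to 71.
The 21st integer lands in an occupied pair, forcing a sum of 71.

21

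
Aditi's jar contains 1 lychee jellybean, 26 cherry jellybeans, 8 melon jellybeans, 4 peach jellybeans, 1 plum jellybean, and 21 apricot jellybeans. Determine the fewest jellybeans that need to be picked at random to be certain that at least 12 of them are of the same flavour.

37

An adversary could hand out at most 11 jellybeans per flavour (4 flavours run out sooner): 1 + 11 + 8 + 4 + 1 + 11 = 36 jellybeans and still no flavour has 12.
By pigeonhole, one more jellybean lands in a flavour already at 11, so 37 draws are enough and 36 are not.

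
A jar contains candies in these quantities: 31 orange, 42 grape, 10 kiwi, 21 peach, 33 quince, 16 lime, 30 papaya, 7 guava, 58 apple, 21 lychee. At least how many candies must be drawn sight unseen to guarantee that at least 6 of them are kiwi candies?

265

In the worst case for collecting kiwi candies, every non-kiwi candy comes out first.
There are 31 + 42 + 21 + 33 + 16 + 30 + 7 + 58 + 21 = 259 non-kiwi candies altogether.
After those, each further candy must be kiwi, so 259 + 6 = 265 draws guarantee 6 kiwi candies.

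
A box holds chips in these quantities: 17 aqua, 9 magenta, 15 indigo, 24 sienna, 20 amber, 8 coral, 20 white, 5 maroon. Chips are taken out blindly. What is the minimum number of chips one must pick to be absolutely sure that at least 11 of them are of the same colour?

Put each drawn chip into a box by colour. The largest draw with every box below 11 takes min(count, 10) from each colour; colours with fewer than 10 contribute all they have.
Σ min(cᵢ, 10) = 10 + 9 + 10 + 10 + 10 + 8 + 10 + 5 = 72.
Draw number 72 + 1 = 73 must push one box to 11.

73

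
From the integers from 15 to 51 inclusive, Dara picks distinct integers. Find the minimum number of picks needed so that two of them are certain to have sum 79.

A set avoiding the sum 79 can contain at most one of each pair {x, 79−x}, plus the 13 elements whose complement lies outside the range.
The integers 15, …, 39 (25 of them) are such a set: any two sum to at least 15+16 = 31 and at most 38+39 = 77 < 79.
Any 26th integer completes one of the 12 pairs, so 26 choices force a sum of 79.

26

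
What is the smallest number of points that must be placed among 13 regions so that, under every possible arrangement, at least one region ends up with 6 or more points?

With 65 points one could put exactly 5 in each of the 13 regions, and no region would reach 6.
One more point must land in a region that already has 5, giving it 6.
So 13 × 5 + 1 = 66 points are required.

66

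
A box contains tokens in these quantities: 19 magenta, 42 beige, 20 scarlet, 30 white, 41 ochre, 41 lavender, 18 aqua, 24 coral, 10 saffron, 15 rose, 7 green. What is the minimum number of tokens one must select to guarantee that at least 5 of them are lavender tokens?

In the worst case for collecting lavender tokens, every non-lavender token comes out first.
There are 19 + 42 + 20 + 30 + 41 + 18 + 24 + 10 + 15 + 7 = 226 non-lavender tokens altogether.
After those, each further token must be lavender, so 226 + 5 = 231 draws guarantee 5 lavender tokens.

231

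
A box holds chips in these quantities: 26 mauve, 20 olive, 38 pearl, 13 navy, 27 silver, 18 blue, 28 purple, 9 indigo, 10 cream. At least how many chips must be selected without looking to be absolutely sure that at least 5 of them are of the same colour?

By pigeonhole, put each drawn chip into a box by colour. The largest draw with every box below 5 takes min(count, 4) from each colour.
Σ min(cᵢ, 4) = 4 + 4 + 4 + 4 + 4 + 4 + 4 + 4 + 4 = 36.
Draw number 36 + 1 = 37 must push one box to 5.

37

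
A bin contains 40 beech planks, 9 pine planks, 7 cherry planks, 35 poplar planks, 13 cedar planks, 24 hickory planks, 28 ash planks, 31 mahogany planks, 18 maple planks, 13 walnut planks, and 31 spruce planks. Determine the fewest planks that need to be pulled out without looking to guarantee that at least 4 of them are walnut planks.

In the worst case for collecting walnut planks, every non-walnut plank comes out first.
There are 40 + 9 + 7 + 35 + 13 + 24 + 28 + 31 + 18 + 31 = 236 non-walnut planks altogether.
After those, each further plank must be walnut, so 236 + 4 = 240 draws guarantee 4 walnut planks.

240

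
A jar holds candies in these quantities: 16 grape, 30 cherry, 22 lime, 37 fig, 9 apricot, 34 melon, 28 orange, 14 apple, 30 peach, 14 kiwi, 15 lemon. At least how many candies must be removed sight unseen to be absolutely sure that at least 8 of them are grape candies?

In the worst case for collecting grape candies, every non-grape candy comes out first.
There are 30 + 22 + 37 + 9 + 34 + 28 + 14 + 30 + 14 + 15 = 233 non-grape candies altogether.
After those, each further candy must be grape, so 233 + 8 = 241 draws guarantee 8 grape candies.

241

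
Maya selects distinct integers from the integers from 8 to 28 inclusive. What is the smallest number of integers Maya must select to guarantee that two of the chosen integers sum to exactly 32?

14

Group the elements by complementary pair {x, 32−x}: {8,24}, {9,23}, {10,22}, …, giving 8 two-element pairs, the single value 16 (it cannot pair with itself since the integers are distinct), and 4 integers whose partner 32−x falls outside [8,28].
By pigeonhole, treating each of those 13 groups as a pigeonhole, one can pick one integer per group — 13 integers — with no two summing to 32.
The 14th integer lands in an occupied pair, forcing a sum of 32.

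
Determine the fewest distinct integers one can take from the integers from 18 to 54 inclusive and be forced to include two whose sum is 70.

Group the elements by complementary pair {x, 70−x}: {18,52}, {19,51}, {20,50}, …, giving 17 two-element pairs; the single value 35 (it cannot pair with itself since the integers are distinct); and 2 integers whose partner 70−x falls outside [18,54].
By the pigeonhole principle, treating each of those 20 groups as a pigeonhole, one can pick one integer per group — 20 integers — with no two summing to 70.
The 21st integer lands in an occupied pair, forcing a sum of 70.

21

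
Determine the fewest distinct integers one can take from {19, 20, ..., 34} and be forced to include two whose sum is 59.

12

A set avoiding the sum 59 can contain at most one of each pair {x, 59−x}, plus the 6 elements whose complement lies outside the range.
The integers 19, …, 29 (11 of them) are such a set: any two sum to at least 19+20 = 39 and at most 28+29 = 57 < 59.
Any 12th integer completes one of the 5 pairs, so 12 choices force a sum of 59.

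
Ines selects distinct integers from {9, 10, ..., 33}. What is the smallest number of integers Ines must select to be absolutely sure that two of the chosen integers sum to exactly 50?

18

A set avoiding the sum 50 can contain at most one of each pair {x, 50−x}, plus the 9 elements whose complement lies outside the range or equal to its own complement.
The integers 9, …, 25 (17 of them) are such a set: any two sum to at least 9+10 = 19 and at most 24+25 = 49 < 50.
By the pigeonhole principle, any 18th integer completes one of the 8 pairs, so 18 choices force a sum of 50.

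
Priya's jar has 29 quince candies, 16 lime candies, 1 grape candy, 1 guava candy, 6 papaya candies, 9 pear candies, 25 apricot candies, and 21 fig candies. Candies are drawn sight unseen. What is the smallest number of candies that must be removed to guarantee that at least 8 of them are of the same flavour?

Put each drawn candy into a box by flavour. The largest draw with every box below 8 takes min(count, 7) from each flavour; flavours with fewer than 7 contribute all they have.
Σ min(cᵢ, 7) = 7 + 7 + 1 + 1 + 6 + 7 + 7 + 7 = 43.
Draw number 43 + 1 = 44 must push one box to 8.

44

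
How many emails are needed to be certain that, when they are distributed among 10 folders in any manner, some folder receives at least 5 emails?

With 40 emails one could put exactly 4 in each of the 10 folders, and no folder would reach 5.
One more email must land in a folder that already has 4, giving it 5.
So 10 × 4 + 1 = 41 emails are required.

41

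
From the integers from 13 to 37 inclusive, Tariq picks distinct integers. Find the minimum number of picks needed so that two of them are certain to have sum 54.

16

Two chosen integers sum to 54 exactly when both halves of some pair {x, 54−x} with 17 ≤ x ≤ 54−x ≤ 37 are chosen — 10 such pairs.
The remaining 5 elements (those with no distinct partner in range) can never complete a 54-sum, so the worst case takes all of them and one from each pair: 5 + 10 = 15.
The 16th integer has to be the second member of some pair, so 15 + 1 = 16.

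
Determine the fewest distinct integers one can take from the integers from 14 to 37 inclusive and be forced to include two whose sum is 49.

14

Two chosen integers sum to 49 exactly when both halves of some pair {x, 49−x} with 14 ≤ x ≤ 49−x ≤ 35 are chosen — 11 such pairs.
The remaining 2 elements (those with no distinct partner in range) can never complete a 49-sum, so the worst case takes all of them and one from each pair: 2 + 11 = 13.
The 14th integer has to be the second member of some pair, so 13 + 1 = 14.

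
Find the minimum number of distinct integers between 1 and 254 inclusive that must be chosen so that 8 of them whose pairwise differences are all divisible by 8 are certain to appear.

57

Integers whose pairwise differences are multiples of 8 are exactly those sharing a remainder mod 8. By pigeonhole, the 8 residue classes mod 8 are the pigeonholes.
With 56 integers one could put 7 in each residue class and have no class reach 8.
The 57th integer pushes some class to 8, so 8·7 + 1 = 57.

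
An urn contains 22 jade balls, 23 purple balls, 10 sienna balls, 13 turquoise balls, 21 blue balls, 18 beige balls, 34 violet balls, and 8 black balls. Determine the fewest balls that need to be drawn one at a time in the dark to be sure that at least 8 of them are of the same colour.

57

An adversary could hand out at most 7 balls per colour: 7 + 7 + 7 + 7 + 7 + 7 + 7 + 7 = 56 balls and still no colour has 8.
One more ball lands in a colour already at 7, so 57 draws are enough and 56 are not.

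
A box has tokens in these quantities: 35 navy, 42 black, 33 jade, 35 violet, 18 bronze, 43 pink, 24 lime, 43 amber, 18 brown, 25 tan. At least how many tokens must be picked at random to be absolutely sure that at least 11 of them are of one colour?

101

Pigeonhole: the 10 colours are the holes; the tokens drawn are the pigeons.
To avoid 11 of any one colour, the worst case takes at most 10 of each colour.
That gives 10 + 10 + 10 + 10 + 10 + 10 + 10 + 10 + 10 + 10 = 100 tokens with no colour reaching 11.
The next token forces some colour to 11, so 100 + 1 = 101.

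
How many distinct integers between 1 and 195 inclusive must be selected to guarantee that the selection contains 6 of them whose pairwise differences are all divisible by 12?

61

Integers whose pairwise differences are multiples of 12 are exactly those sharing a remainder mod 12. By pigeonhole, the 12 residue classes mod 12 are the pigeonholes.
With 60 integers one could put 5 in each residue class and have no class reach 6.
The 61st integer pushes some class to 6, so 12·5 + 1 = 61.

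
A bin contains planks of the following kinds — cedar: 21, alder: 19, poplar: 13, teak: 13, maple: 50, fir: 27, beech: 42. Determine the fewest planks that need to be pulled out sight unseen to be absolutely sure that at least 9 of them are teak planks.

181

In the worst case for collecting teak planks, every non-teak plank comes out first.
There are 21 + 19 + 13 + 50 + 27 + 42 = 172 non-teak planks altogether.
After those, each further plank must be teak, so 172 + 9 = 181 draws guarantee 9 teak planks.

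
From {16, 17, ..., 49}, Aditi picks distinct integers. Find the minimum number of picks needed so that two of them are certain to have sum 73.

Two chosen integers sum to 73 exactly when both halves of some pair {x, 73−x} with 24 ≤ x ≤ 73−x ≤ 49 are chosen — 13 such pairs.
The remaining 8 elements (those with no distinct partner in range) can never complete a 73-sum, so the worst case takes all of them and one from each pair: 8 + 13 = 21.
The 22nd integer has to be the second member of some pair, so 21 + 1 = 22.

22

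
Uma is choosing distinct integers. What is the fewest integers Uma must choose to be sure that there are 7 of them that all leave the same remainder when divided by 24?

By the pigeonhole principle, the 24 residue classes mod 24 are the pigeonholes.
With 144 integers one could put 6 in each residue class and have no class reach 7.
The 145th integer pushes some class to 7, so 24·6 + 1 = 145.

145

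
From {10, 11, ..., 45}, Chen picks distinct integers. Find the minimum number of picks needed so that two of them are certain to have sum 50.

Group the elements by complementary pair {x, 50−x}: {10,40}, {11,39}, {12,38}, …, giving 15 two-element pairs, the single value 25 (it cannot pair with itself since the integers are distinct), and 5 integers whose partner 50−x falls outside [10,45].
Treating each of those 21 groups as a pigeonhole, one can pick one integer per group — 21 integers — with no two summing to 50.
The 22nd integer lands in an occupied pair, forcing a sum of 50.

22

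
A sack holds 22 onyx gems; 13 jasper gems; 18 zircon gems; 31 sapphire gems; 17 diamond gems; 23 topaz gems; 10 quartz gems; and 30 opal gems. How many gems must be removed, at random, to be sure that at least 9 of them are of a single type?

Put each drawn gem into a box by type. The largest draw with every box below 9 takes min(count, 8) from each type.
Σ min(cᵢ, 8) = 8 + 8 + 8 + 8 + 8 + 8 + 8 + 8 = 64.
Draw number 64 + 1 = 65 must push one box to 9.

65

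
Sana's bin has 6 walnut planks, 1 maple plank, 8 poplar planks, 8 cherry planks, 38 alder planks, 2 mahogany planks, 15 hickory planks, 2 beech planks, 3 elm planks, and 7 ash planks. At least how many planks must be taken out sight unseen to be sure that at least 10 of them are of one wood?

By the pigeonhole principle, put each drawn plank into a box by wood. The largest draw with every box below 10 takes min(count, 9) from each wood; woods with fewer than 9 contribute all they have.
Σ min(cᵢ, 9) = 6 + 1 + 8 + 8 + 9 + 2 + 9 + 2 + 3 + 7 = 55.
Draw number 55 + 1 = 56 must push one box to 10.

56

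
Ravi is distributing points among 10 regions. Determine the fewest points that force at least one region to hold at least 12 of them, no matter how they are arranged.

With 110 points one could put exactly 11 in each of the 10 regions, and no region would reach 12.
By the pigeonhole principle, one more point must land in a region that already has 11, giving it 12.
So 10 × 11 + 1 = 111 points are required.

111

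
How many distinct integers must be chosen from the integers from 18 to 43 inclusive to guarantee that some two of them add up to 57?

16

Two chosen integers sum to 57 exactly when both halves of some pair {x, 57−x} with 18 ≤ x ≤ 57−x ≤ 39 are chosen — 11 such pairs.
The remaining 4 elements (those with no distinct partner in range) can never complete a 57-sum, so the worst case takes all of them and one from each pair: 4 + 11 = 15.
The 16th integer has to be the second member of some pair, so 15 + 1 = 16.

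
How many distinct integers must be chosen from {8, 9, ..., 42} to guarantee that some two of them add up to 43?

Group the elements by complementary pair {x, 43−x}: {8,35}, {9,34}, {10,33}, …, giving 14 two-element pairs and 7 integers whose partner 43−x falls outside [8,42].
Treating each of those 21 groups as a pigeonhole, one can pick one integer per group — 21 integers — with no two summing to 43.
The 22nd integer lands in an occupied pair, forcing a sum of 43.

22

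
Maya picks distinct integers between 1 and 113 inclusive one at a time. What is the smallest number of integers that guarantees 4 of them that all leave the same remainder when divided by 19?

58

The 19 residue classes mod 19 are the pigeonholes.
With 57 integers one could put 3 in each residue class and have no class reach 4.
The 58th integer pushes some class to 4, so 19·3 + 1 = 58.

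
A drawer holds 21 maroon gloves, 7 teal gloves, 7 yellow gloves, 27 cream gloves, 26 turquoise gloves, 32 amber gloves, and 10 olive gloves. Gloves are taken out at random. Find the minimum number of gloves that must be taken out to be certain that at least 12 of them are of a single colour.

By pigeonhole, the 7 colours are the holes; the gloves drawn are the pigeons.
To avoid 12 of any one colour, the worst case takes at most 11 of each colour, or every glove of a colour that has fewer than 11.
That gives 11 + 7 + 7 + 11 + 11 + 11 + 10 = 68 gloves with no colour reaching 12.
The next glove forces some colour to 12, so 68 + 1 = 69.

69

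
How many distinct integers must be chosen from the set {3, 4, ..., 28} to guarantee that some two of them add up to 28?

16

Group the elements by complementary pair {x, 28−x}: {3,25}, {4,24}, {5,23}, …, giving 11 two-element pairs, the single value 14 (it cannot pair with itself since the integers are distinct), and 3 integers whose partner 28−x falls outside [3,28].
By the pigeonhole principle, treating each of those 15 groups as a pigeonhole, one can pick one integer per group — 15 integers — with no two summing to 28.
The 16th integer lands in an occupied pair, forcing a sum of 28.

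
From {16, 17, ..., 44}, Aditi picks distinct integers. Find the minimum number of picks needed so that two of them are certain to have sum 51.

Group the elements by complementary pair {x, 51−x}: {16,35}, {17,34}, {18,33}, …, giving 10 two-element pairs and 9 integers whose partner 51−x falls outside [16,44].
By pigeonhole, treating each of those 19 groups as a pigeonhole, one can pick one integer per group — 19 integers — with no two summing to 51.
The 20th integer lands in an occupied pair, forcing a sum of 51.

20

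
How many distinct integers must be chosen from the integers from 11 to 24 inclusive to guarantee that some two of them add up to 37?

9

Group the elements by complementary pair {x, 37−x}: {13,24}, {14,23}, {15,22}, …, giving 6 two-element pairs and 2 integers whose partner 37−x falls outside [11,24].
Pigeonhole: treating each of those 8 groups as a pigeonhole, one can pick one integer per group — 8 integers — with no two summing to 37.
The 9th integer lands in an occupied pair, forcing a sum of 37.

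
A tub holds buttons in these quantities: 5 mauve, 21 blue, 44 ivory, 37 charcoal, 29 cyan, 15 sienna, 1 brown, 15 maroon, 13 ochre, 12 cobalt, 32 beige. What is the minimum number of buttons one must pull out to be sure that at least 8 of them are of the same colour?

Pigeonhole: put each drawn button into a box by colour. The largest draw with every box below 8 takes min(count, 7) from each colour; colours with fewer than 7 contribute all they have.
Σ min(cᵢ, 7) = 5 + 7 + 7 + 7 + 7 + 7 + 1 + 7 + 7 + 7 + 7 = 69.
Draw number 69 + 1 = 70 must push one box to 8.

70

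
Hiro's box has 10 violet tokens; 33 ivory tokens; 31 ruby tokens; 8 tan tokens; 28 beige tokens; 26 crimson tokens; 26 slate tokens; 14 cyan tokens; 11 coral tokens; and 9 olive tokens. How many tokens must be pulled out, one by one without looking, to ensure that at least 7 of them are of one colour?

The 10 colours are the holes; the tokens drawn are the pigeons.
To avoid 7 of any one colour, the worst case takes at most 6 of each colour.
That gives 6 + 6 + 6 + 6 + 6 + 6 + 6 + 6 + 6 + 6 = 60 tokens with no colour reaching 7.
The next token forces some colour to 7, so 60 + 1 = 61.

61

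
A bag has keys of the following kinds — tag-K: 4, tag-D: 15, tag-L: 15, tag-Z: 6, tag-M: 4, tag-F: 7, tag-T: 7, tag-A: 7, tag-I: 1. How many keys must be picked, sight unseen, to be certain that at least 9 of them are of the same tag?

53

An adversary could hand out at most 8 keys per tag (7 tags run out sooner): 4 + 8 + 8 + 6 + 4 + 7 + 7 + 7 + 1 = 52 keys and still no tag has 9.
By pigeonhole, one more key lands in a tag already at 8, so 53 draws are enough and 52 are not.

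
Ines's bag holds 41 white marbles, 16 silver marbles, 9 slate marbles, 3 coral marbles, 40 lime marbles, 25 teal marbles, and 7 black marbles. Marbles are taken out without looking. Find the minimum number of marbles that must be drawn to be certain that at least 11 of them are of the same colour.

Pigeonhole: put each drawn marble into a box by colour. The largest draw with every box below 11 takes min(count, 10) from each colour; colours with fewer than 10 contribute all they have.
Σ min(cᵢ, 10) = 10 + 10 + 9 + 3 + 10 + 10 + 7 = 59.
Draw number 59 + 1 = 60 must push one box to 11.

60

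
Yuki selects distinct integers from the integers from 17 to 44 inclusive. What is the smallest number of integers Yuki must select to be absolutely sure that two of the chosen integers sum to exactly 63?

Group the elements by complementary pair {x, 63−x}: {19,44}, {20,43}, {21,42}, …, giving 13 two-element pairs and 2 integers whose partner 63−x falls outside [17,44].
Treating each of those 15 groups as a pigeonhole, one can pick one integer per group — 15 integers — with no two summing to 63.
The 16th integer lands in an occupied pair, forcing a sum of 63.

16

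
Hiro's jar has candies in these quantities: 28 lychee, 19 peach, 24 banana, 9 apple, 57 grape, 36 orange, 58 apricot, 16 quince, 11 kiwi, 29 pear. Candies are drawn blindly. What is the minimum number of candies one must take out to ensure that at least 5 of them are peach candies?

273

In the worst case for collecting peach candies, every non-peach candy comes out first.
There are 28 + 24 + 9 + 57 + 36 + 58 + 16 + 11 + 29 = 268 non-peach candies altogether.
After those, each further candy must be peach, so 268 + 5 = 273 draws guarantee 5 peach candies.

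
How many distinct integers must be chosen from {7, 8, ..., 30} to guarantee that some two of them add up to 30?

17

Two chosen integers sum to 30 exactly when both halves of some pair {x, 30−x} with 7 ≤ x ≤ 30−x ≤ 23 are chosen — 8 such pairs.
The remaining 8 elements (those with no distinct partner in range) can never complete a 30-sum, so the worst case takes all of them and one from each pair: 8 + 8 = 16.
By pigeonhole, the 17th integer has to be the second member of some pair, so 16 + 1 = 17.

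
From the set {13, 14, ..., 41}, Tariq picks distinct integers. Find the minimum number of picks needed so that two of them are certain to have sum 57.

17

A set avoiding the sum 57 can contain at most one of each pair {x, 57−x}, plus the 3 elements whose complement lies outside the range.
The integers 13, …, 28 (16 of them) are such a set: any two sum to at least 13+14 = 27 and at most 27+28 = 55 < 57.
By the pigeonhole principle, any 17th integer completes one of the 13 pairs, so 17 choices force a sum of 57.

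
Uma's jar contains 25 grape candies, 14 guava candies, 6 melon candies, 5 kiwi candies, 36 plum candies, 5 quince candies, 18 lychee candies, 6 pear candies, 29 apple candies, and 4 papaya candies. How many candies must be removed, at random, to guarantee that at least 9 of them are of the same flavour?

67

An adversary could hand out at most 8 candies per flavour (5 flavours run out sooner): 8 + 8 + 6 + 5 + 8 + 5 + 8 + 6 + 8 + 4 = 66 candies and still no flavour has 9.
By the pigeonhole principle, one more candy lands in a flavour already at 8, so 67 draws are enough and 66 are not.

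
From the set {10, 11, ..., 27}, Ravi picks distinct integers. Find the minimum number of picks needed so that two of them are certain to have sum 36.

11

A set avoiding the sum 36 can contain at most one of each pair {x, 36−x}, plus the 2 elements whose complement lies outside the range or equal to its own complement.
The integers 18, …, 27 (10 of them) are such a set: any two sum to at least 18+19 = 37 > 36.
Any 11th integer completes one of the 8 pairs, so 11 choices force a sum of 36.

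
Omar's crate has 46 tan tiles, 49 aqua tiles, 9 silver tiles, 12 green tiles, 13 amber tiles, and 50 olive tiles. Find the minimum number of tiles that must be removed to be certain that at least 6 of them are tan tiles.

139

In the worst case for collecting tan tiles, every non-tan tile comes out first.
There are 49 + 9 + 12 + 13 + 50 = 133 non-tan tiles altogether.
After those, each further tile must be tan, so 133 + 6 = 139 draws guarantee 6 tan tiles.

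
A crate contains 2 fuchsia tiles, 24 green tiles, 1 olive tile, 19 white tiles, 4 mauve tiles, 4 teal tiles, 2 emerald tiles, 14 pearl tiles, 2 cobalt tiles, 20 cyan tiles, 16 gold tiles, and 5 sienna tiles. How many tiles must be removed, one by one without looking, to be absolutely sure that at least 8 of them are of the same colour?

56

By the pigeonhole principle, put each drawn tile into a box by colour. The largest draw with every box below 8 takes min(count, 7) from each colour; colours with fewer than 7 contribute all they have.
Σ min(cᵢ, 7) = 2 + 7 + 1 + 7 + 4 + 4 + 2 + 7 + 2 + 7 + 7 + 5 = 55.
Draw number 55 + 1 = 56 must push one box to 8.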